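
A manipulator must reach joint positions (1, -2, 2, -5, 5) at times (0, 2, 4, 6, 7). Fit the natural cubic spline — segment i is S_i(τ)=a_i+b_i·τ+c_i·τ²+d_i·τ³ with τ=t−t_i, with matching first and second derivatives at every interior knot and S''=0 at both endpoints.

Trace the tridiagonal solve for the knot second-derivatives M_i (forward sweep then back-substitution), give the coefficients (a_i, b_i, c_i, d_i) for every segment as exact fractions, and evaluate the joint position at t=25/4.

Δ: Δ0=-3/2, Δ1=2, Δ2=-7/2, Δ3=10
row 1: diag=8, rhs=21; c'=1/4, d'=21/8
row 2: denom=8−2·1/4=15/2; d'=(-33−2·21/8)/(15/2)=-51/10
row 3: denom=6−2·4/15=82/15; d'=(81−2·-51/10)/(82/15)=684/41
back: M3=684/41
back: M2=-51/10−4/15·684/41=-783/82
back: M1=21/8−1/4·-783/82=411/82
M: M0=0, M1=411/82, M2=-783/82, M3=684/41, M4=0
seg 0: a=1, c=M0/2=0, d=(M1−M0)/(6·2)=137/328, b=Δ0−h0·(2M0+M1)/6=-130/41
seg 1: a=-2, c=M1/2=411/164, d=(M2−M1)/(6·2)=-199/164, b=Δ1−h1·(2M1+M2)/6=151/82
seg 2: a=2, c=M2/2=-783/164, d=(M3−M2)/(6·2)=717/328, b=Δ2−h2·(2M2+M3)/6=-221/82
seg 3: a=-5, c=M3/2=342/41, d=(M4−M3)/(6·1)=-114/41, b=Δ3−h3·(2M3+M4)/6=182/41
t_q=25/4 → seg 3, τ=1/4; S=-5+182/41·τ+342/41·τ²+-114/41·τ³=-4477/1312

  seg 0: a=1 b=-130/41 c=0 d=137/328
  seg 1: a=-2 b=151/82 c=411/164 d=-199/164
  seg 2: a=2 b=-221/82 c=-783/164 d=717/328
  seg 3: a=-5 b=182/41 c=342/41 d=-114/41
S(25/4) = -4477/1312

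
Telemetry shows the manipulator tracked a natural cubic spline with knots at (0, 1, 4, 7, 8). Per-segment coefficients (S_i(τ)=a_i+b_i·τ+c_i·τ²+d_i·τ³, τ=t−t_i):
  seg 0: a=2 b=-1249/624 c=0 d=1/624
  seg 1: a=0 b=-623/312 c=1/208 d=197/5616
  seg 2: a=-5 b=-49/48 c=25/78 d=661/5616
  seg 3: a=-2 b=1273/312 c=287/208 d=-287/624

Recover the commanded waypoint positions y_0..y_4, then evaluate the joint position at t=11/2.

y_0 = S_0(0) = a_0 = 2
y_1 = S_1(0) = a_1 = 0
y_2 = S_2(0) = a_2 = -5
y_3 = S_3(0) = a_3 = -2
y_4 = S_3(1) = 3
t_q=11/2 is in segment 2 (τ=3/2); S_2(τ)=-9007/1664

y_0=2 y_1=0 y_2=-5 y_3=-2 y_4=3
S(11/2) = -9007/1664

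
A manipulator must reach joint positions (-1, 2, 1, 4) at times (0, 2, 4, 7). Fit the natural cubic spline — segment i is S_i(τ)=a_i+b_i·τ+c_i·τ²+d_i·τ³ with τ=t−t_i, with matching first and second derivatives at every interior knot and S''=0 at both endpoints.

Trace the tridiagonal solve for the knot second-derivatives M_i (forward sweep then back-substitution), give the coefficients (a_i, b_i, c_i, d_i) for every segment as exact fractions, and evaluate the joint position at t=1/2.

Δ: Δ0=3/2, Δ1=-1/2, Δ2=1
row 1: diag=8, rhs=-12; c'=1/4, d'=-3/2
row 2: denom=10−2·1/4=19/2; d'=(9−2·-3/2)/(19/2)=24/19
back: M2=24/19
back: M1=-3/2−1/4·24/19=-69/38
M: M0=0, M1=-69/38, M2=24/19, M3=0
seg 0: a=-1, c=M0/2=0, d=(M1−M0)/(6·2)=-23/152, b=Δ0−h0·(2M0+M1)/6=40/19
seg 1: a=2, c=M1/2=-69/76, d=(M2−M1)/(6·2)=39/152, b=Δ1−h1·(2M1+M2)/6=11/38
seg 2: a=1, c=M2/2=12/19, d=(M3−M2)/(6·3)=-4/57, b=Δ2−h2·(2M2+M3)/6=-5/19
t_q=1/2 → seg 0, τ=1/2; S=-1+40/19·τ+0·τ²+-23/152·τ³=41/1216

  seg 0: a=-1 b=40/19 c=0 d=-23/152
  seg 1: a=2 b=11/38 c=-69/76 d=39/152
  seg 2: a=1 b=-5/19 c=12/19 d=-4/57
S(1/2) = 41/1216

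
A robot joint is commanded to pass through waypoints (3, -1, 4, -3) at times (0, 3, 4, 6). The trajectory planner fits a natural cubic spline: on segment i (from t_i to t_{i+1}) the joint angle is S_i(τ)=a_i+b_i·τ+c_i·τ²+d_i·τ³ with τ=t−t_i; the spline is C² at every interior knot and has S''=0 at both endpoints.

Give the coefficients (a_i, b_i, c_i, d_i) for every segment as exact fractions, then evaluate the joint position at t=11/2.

Δ: Δ0=-4/3, Δ1=5, Δ2=-7/2
row 1: diag=8, rhs=38; c'=1/8, d'=19/4
row 2: denom=6−1·1/8=47/8; d'=(-51−1·19/4)/(47/8)=-446/47
back: M2=-446/47
back: M1=19/4−1/8·-446/47=279/47
M: M0=0, M1=279/47, M2=-446/47, M3=0
seg 0: a=3, c=M0/2=0, d=(M1−M0)/(6·3)=31/94, b=Δ0−h0·(2M0+M1)/6=-1213/282
seg 1: a=-1, c=M1/2=279/94, d=(M2−M1)/(6·1)=-725/282, b=Δ1−h1·(2M1+M2)/6=649/141
seg 2: a=4, c=M2/2=-223/47, d=(M3−M2)/(6·2)=223/282, b=Δ2−h2·(2M2+M3)/6=797/282
t_q=11/2 → seg 2, τ=3/2; S=4+797/282·τ+-223/47·τ²+223/282·τ³=175/752

  seg 0: a=3 b=-1213/282 c=0 d=31/94
  seg 1: a=-1 b=649/141 c=279/94 d=-725/282
  seg 2: a=4 b=797/282 c=-223/47 d=223/282
S(11/2) = 175/752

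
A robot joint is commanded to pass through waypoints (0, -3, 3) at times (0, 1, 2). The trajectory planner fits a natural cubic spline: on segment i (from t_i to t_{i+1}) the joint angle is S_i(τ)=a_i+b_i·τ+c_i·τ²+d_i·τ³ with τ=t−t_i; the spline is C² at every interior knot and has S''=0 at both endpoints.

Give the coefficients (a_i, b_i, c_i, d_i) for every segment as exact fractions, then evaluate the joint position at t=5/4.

Δ: Δ0=-3, Δ1=6
row 1: diag=4, rhs=54; c'=1/4, d'=27/2
back: M1=27/2
M: M0=0, M1=27/2, M2=0
seg 0: a=0, c=M0/2=0, d=(M1−M0)/(6·1)=9/4, b=Δ0−h0·(2M0+M1)/6=-21/4
seg 1: a=-3, c=M1/2=27/4, d=(M2−M1)/(6·1)=-9/4, b=Δ1−h1·(2M1+M2)/6=3/2
t_q=5/4 → seg 1, τ=1/4; S=-3+3/2·τ+27/4·τ²+-9/4·τ³=-573/256

  seg 0: a=0 b=-21/4 c=0 d=9/4
  seg 1: a=-3 b=3/2 c=27/4 d=-9/4
S(5/4) = -573/256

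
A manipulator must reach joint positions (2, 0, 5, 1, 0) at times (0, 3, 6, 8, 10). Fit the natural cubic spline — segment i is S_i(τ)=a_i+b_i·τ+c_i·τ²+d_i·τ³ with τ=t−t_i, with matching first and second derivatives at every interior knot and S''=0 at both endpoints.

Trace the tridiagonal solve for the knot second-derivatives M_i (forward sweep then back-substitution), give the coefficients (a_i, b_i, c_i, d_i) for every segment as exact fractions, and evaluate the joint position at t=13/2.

  seg 0: a=2 b=-461/280 c=0 d=823/7560
  seg 1: a=0 b=181/140 c=823/840 d=-431/1512
  seg 2: a=5 b=-21/40 c=-111/70 d=95/224
  seg 3: a=1 b=-249/140 c=537/560 d=-179/1120
S(13/2) = 39371/8960

Δ: Δ0=-2/3, Δ1=5/3, Δ2=-2, Δ3=-1/2
row 1: diag=12, rhs=14; c'=1/4, d'=7/6
row 2: denom=10−3·1/4=37/4; d'=(-22−3·7/6)/(37/4)=-102/37
row 3: denom=8−2·8/37=280/37; d'=(9−2·-102/37)/(280/37)=537/280
back: M3=537/280
back: M2=-102/37−8/37·537/280=-111/35
back: M1=7/6−1/4·-111/35=823/420
M: M0=0, M1=823/420, M2=-111/35, M3=537/280, M4=0
seg 0: a=2, c=M0/2=0, d=(M1−M0)/(6·3)=823/7560, b=Δ0−h0·(2M0+M1)/6=-461/280
seg 1: a=0, c=M1/2=823/840, d=(M2−M1)/(6·3)=-431/1512, b=Δ1−h1·(2M1+M2)/6=181/140
seg 2: a=5, c=M2/2=-111/70, d=(M3−M2)/(6·2)=95/224, b=Δ2−h2·(2M2+M3)/6=-21/40
seg 3: a=1, c=M3/2=537/560, d=(M4−M3)/(6·2)=-179/1120, b=Δ3−h3·(2M3+M4)/6=-249/140
t_q=13/2 → seg 2, τ=1/2; S=5+-21/40·τ+-111/70·τ²+95/224·τ³=39371/8960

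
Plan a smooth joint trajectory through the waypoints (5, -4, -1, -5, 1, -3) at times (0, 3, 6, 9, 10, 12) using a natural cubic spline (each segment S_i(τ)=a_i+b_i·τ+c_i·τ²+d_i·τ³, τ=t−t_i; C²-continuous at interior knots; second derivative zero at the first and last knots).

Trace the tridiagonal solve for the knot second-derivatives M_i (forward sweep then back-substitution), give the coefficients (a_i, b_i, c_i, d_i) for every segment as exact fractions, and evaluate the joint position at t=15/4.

  seg 0: a=5 b=-8534/1899 c=0 d=2837/17091
  seg 1: a=-4 b=-23/1899 c=2837/1899 d=-6589/17091
  seg 2: a=-1 b=-2768/1899 c=-3752/1899 d=11492/17091
  seg 3: a=-5 b=9196/1899 c=860/211 d=-5542/1899
  seg 4: a=1 b=8050/1899 c=-2962/633 d=1481/1899
S(15/4) = -44987/13504

Δ: Δ0=-3, Δ1=1, Δ2=-4/3, Δ3=6, Δ4=-2
row 1: diag=12, rhs=24; c'=1/4, d'=2
row 2: denom=12−3·1/4=45/4; d'=(-14−3·2)/(45/4)=-16/9
row 3: denom=8−3·4/15=36/5; d'=(44−3·-16/9)/(36/5)=185/27
row 4: denom=6−1·5/36=211/36; d'=(-48−1·185/27)/(211/36)=-5924/633
back: M4=-5924/633
back: M3=185/27−5/36·-5924/633=1720/211
back: M2=-16/9−4/15·1720/211=-7504/1899
back: M1=2−1/4·-7504/1899=5674/1899
M: M0=0, M1=5674/1899, M2=-7504/1899, M3=1720/211, M4=-5924/633, M5=0
seg 0: a=5, c=M0/2=0, d=(M1−M0)/(6·3)=2837/17091, b=Δ0−h0·(2M0+M1)/6=-8534/1899
seg 1: a=-4, c=M1/2=2837/1899, d=(M2−M1)/(6·3)=-6589/17091, b=Δ1−h1·(2M1+M2)/6=-23/1899
seg 2: a=-1, c=M2/2=-3752/1899, d=(M3−M2)/(6·3)=11492/17091, b=Δ2−h2·(2M2+M3)/6=-2768/1899
seg 3: a=-5, c=M3/2=860/211, d=(M4−M3)/(6·1)=-5542/1899, b=Δ3−h3·(2M3+M4)/6=9196/1899
seg 4: a=1, c=M4/2=-2962/633, d=(M5−M4)/(6·2)=1481/1899, b=Δ4−h4·(2M4+M5)/6=8050/1899
t_q=15/4 → seg 1, τ=3/4; S=-4+-23/1899·τ+2837/1899·τ²+-6589/17091·τ³=-44987/13504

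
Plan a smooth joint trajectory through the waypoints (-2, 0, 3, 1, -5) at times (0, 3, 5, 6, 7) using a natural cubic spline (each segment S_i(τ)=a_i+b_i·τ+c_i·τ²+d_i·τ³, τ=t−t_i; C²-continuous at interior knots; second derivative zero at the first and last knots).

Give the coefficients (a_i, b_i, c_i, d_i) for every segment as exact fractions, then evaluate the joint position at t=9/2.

  seg 0: a=-2 b=151/1284 c=0 d=235/3852
  seg 1: a=0 b=1133/642 c=235/428 d=-875/2568
  seg 2: a=3 b=-41/321 c=-160/107 d=-121/321
  seg 3: a=1 b=-1364/321 c=-281/107 d=281/321
S(9/2) = 18713/6848

Δ: Δ0=2/3, Δ1=3/2, Δ2=-2, Δ3=-6
row 1: diag=10, rhs=5; c'=1/5, d'=1/2
row 2: denom=6−2·1/5=28/5; d'=(-21−2·1/2)/(28/5)=-55/14
row 3: denom=4−1·5/28=107/28; d'=(-24−1·-55/14)/(107/28)=-562/107
back: M3=-562/107
back: M2=-55/14−5/28·-562/107=-320/107
back: M1=1/2−1/5·-320/107=235/214
M: M0=0, M1=235/214, M2=-320/107, M3=-562/107, M4=0
seg 0: a=-2, c=M0/2=0, d=(M1−M0)/(6·3)=235/3852, b=Δ0−h0·(2M0+M1)/6=151/1284
seg 1: a=0, c=M1/2=235/428, d=(M2−M1)/(6·2)=-875/2568, b=Δ1−h1·(2M1+M2)/6=1133/642
seg 2: a=3, c=M2/2=-160/107, d=(M3−M2)/(6·1)=-121/321, b=Δ2−h2·(2M2+M3)/6=-41/321
seg 3: a=1, c=M3/2=-281/107, d=(M4−M3)/(6·1)=281/321, b=Δ3−h3·(2M3+M4)/6=-1364/321
t_q=9/2 → seg 1, τ=3/2; S=0+1133/642·τ+235/428·τ²+-875/2568·τ³=18713/6848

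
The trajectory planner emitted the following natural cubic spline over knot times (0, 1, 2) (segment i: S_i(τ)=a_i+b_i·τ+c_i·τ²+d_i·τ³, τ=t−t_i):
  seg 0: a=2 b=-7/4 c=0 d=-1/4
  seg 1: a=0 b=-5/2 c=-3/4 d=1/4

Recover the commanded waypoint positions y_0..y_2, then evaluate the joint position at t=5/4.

y_0 = S_0(0) = a_0 = 2
y_1 = S_1(0) = a_1 = 0
y_2 = S_1(1) = -3
t_q=5/4 is in segment 1 (τ=1/4); S_1(τ)=-171/256

y_0=2 y_1=0 y_2=-3
S(5/4) = -171/256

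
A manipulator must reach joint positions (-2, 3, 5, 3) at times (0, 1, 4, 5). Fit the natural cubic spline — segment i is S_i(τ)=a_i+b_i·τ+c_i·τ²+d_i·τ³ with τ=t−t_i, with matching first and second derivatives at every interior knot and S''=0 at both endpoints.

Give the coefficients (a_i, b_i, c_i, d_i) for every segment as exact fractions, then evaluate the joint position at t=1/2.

  seg 0: a=-2 b=181/33 c=0 d=-16/33
  seg 1: a=3 b=133/33 c=-16/11 d=1/9
  seg 2: a=5 b=-56/33 c=-5/11 d=5/33
S(1/2) = 15/22

Δ: Δ0=5, Δ1=2/3, Δ2=-2
row 1: diag=8, rhs=-26; c'=3/8, d'=-13/4
row 2: denom=8−3·3/8=55/8; d'=(-16−3·-13/4)/(55/8)=-10/11
back: M2=-10/11
back: M1=-13/4−3/8·-10/11=-32/11
M: M0=0, M1=-32/11, M2=-10/11, M3=0
seg 0: a=-2, c=M0/2=0, d=(M1−M0)/(6·1)=-16/33, b=Δ0−h0·(2M0+M1)/6=181/33
seg 1: a=3, c=M1/2=-16/11, d=(M2−M1)/(6·3)=1/9, b=Δ1−h1·(2M1+M2)/6=133/33
seg 2: a=5, c=M2/2=-5/11, d=(M3−M2)/(6·1)=5/33, b=Δ2−h2·(2M2+M3)/6=-56/33
t_q=1/2 → seg 0, τ=1/2; S=-2+181/33·τ+0·τ²+-16/33·τ³=15/22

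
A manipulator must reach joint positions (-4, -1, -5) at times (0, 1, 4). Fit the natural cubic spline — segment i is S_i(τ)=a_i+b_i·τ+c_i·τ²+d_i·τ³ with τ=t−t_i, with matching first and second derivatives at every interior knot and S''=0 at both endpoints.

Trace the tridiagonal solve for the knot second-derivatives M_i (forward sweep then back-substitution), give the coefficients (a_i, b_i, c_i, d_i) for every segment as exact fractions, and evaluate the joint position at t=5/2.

  seg 0: a=-4 b=85/24 c=0 d=-13/24
  seg 1: a=-1 b=23/12 c=-13/8 d=13/72
S(5/2) = -75/64

Δ: Δ0=3, Δ1=-4/3
row 1: diag=8, rhs=-26; c'=3/8, d'=-13/4
back: M1=-13/4
M: M0=0, M1=-13/4, M2=0
seg 0: a=-4, c=M0/2=0, d=(M1−M0)/(6·1)=-13/24, b=Δ0−h0·(2M0+M1)/6=85/24
seg 1: a=-1, c=M1/2=-13/8, d=(M2−M1)/(6·3)=13/72, b=Δ1−h1·(2M1+M2)/6=23/12
t_q=5/2 → seg 1, τ=3/2; S=-1+23/12·τ+-13/8·τ²+13/72·τ³=-75/64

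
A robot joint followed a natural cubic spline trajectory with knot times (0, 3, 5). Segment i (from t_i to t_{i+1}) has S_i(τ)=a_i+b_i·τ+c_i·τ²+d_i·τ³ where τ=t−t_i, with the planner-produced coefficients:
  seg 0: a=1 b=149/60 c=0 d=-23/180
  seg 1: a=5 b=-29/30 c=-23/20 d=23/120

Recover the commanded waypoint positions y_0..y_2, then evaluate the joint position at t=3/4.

y_0=1 y_1=5 y_2=0
S(3/4) = 719/256

y_0 = S_0(0) = a_0 = 1
y_1 = S_1(0) = a_1 = 5
y_2 = S_1(2) = 0
t_q=3/4 is in segment 0 (τ=3/4); S_0(τ)=719/256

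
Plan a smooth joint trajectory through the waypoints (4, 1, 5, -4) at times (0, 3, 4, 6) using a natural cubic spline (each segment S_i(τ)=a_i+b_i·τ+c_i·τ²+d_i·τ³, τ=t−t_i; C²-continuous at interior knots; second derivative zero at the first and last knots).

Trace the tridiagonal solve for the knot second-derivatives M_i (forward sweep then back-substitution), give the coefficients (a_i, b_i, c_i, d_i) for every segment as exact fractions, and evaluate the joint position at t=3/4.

  seg 0: a=4 b=-325/94 c=0 d=77/282
  seg 1: a=1 b=184/47 c=231/94 d=-223/94
  seg 2: a=5 b=161/94 c=-219/47 d=73/94
S(3/4) = 9157/6016

Δ: Δ0=-1, Δ1=4, Δ2=-9/2
row 1: diag=8, rhs=30; c'=1/8, d'=15/4
row 2: denom=6−1·1/8=47/8; d'=(-51−1·15/4)/(47/8)=-438/47
back: M2=-438/47
back: M1=15/4−1/8·-438/47=231/47
M: M0=0, M1=231/47, M2=-438/47, M3=0
seg 0: a=4, c=M0/2=0, d=(M1−M0)/(6·3)=77/282, b=Δ0−h0·(2M0+M1)/6=-325/94
seg 1: a=1, c=M1/2=231/94, d=(M2−M1)/(6·1)=-223/94, b=Δ1−h1·(2M1+M2)/6=184/47
seg 2: a=5, c=M2/2=-219/47, d=(M3−M2)/(6·2)=73/94, b=Δ2−h2·(2M2+M3)/6=161/94
t_q=3/4 → seg 0, τ=3/4; S=4+-325/94·τ+0·τ²+77/282·τ³=9157/6016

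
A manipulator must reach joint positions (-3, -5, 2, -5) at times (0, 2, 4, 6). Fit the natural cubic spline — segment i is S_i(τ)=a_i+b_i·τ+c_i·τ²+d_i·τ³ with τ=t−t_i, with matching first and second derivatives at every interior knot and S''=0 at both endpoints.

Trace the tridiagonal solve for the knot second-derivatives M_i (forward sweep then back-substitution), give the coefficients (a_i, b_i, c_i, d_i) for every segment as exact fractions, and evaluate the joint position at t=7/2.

Δ: Δ0=-1, Δ1=7/2, Δ2=-7/2
row 1: diag=8, rhs=27; c'=1/4, d'=27/8
row 2: denom=8−2·1/4=15/2; d'=(-42−2·27/8)/(15/2)=-13/2
back: M2=-13/2
back: M1=27/8−1/4·-13/2=5
M: M0=0, M1=5, M2=-13/2, M3=0
seg 0: a=-3, c=M0/2=0, d=(M1−M0)/(6·2)=5/12, b=Δ0−h0·(2M0+M1)/6=-8/3
seg 1: a=-5, c=M1/2=5/2, d=(M2−M1)/(6·2)=-23/24, b=Δ1−h1·(2M1+M2)/6=7/3
seg 2: a=2, c=M2/2=-13/4, d=(M3−M2)/(6·2)=13/24, b=Δ2−h2·(2M2+M3)/6=5/6
t_q=7/2 → seg 1, τ=3/2; S=-5+7/3·τ+5/2·τ²+-23/24·τ³=57/64

  seg 0: a=-3 b=-8/3 c=0 d=5/12
  seg 1: a=-5 b=7/3 c=5/2 d=-23/24
  seg 2: a=2 b=5/6 c=-13/4 d=13/24
S(7/2) = 57/64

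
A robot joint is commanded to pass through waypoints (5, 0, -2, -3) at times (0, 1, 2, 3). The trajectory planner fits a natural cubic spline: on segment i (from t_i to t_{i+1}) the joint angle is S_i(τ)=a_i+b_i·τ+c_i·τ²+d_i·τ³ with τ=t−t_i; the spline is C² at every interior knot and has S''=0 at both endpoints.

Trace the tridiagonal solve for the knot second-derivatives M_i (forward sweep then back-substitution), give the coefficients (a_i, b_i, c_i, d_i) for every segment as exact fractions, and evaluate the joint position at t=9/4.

Δ: Δ0=-5, Δ1=-2, Δ2=-1
row 1: diag=4, rhs=18; c'=1/4, d'=9/2
row 2: denom=4−1·1/4=15/4; d'=(6−1·9/2)/(15/4)=2/5
back: M2=2/5
back: M1=9/2−1/4·2/5=22/5
M: M0=0, M1=22/5, M2=2/5, M3=0
seg 0: a=5, c=M0/2=0, d=(M1−M0)/(6·1)=11/15, b=Δ0−h0·(2M0+M1)/6=-86/15
seg 1: a=0, c=M1/2=11/5, d=(M2−M1)/(6·1)=-2/3, b=Δ1−h1·(2M1+M2)/6=-53/15
seg 2: a=-2, c=M2/2=1/5, d=(M3−M2)/(6·1)=-1/15, b=Δ2−h2·(2M2+M3)/6=-17/15
t_q=9/4 → seg 2, τ=1/4; S=-2+-17/15·τ+1/5·τ²+-1/15·τ³=-727/320

  seg 0: a=5 b=-86/15 c=0 d=11/15
  seg 1: a=0 b=-53/15 c=11/5 d=-2/3
  seg 2: a=-2 b=-17/15 c=1/5 d=-1/15
S(9/4) = -727/320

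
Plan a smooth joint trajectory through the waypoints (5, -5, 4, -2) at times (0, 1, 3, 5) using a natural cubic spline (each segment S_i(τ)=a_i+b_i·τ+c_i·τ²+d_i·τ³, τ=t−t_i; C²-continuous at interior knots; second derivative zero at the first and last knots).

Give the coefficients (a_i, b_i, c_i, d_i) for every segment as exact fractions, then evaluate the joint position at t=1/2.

Δ: Δ0=-10, Δ1=9/2, Δ2=-3
row 1: diag=6, rhs=87; c'=1/3, d'=29/2
row 2: denom=8−2·1/3=22/3; d'=(-45−2·29/2)/(22/3)=-111/11
back: M2=-111/11
back: M1=29/2−1/3·-111/11=393/22
M: M0=0, M1=393/22, M2=-111/11, M3=0
seg 0: a=5, c=M0/2=0, d=(M1−M0)/(6·1)=131/44, b=Δ0−h0·(2M0+M1)/6=-571/44
seg 1: a=-5, c=M1/2=393/44, d=(M2−M1)/(6·2)=-205/88, b=Δ1−h1·(2M1+M2)/6=-89/22
seg 2: a=4, c=M2/2=-111/22, d=(M3−M2)/(6·2)=37/44, b=Δ2−h2·(2M2+M3)/6=41/11
t_q=1/2 → seg 0, τ=1/2; S=5+-571/44·τ+0·τ²+131/44·τ³=-393/352

  seg 0: a=5 b=-571/44 c=0 d=131/44
  seg 1: a=-5 b=-89/22 c=393/44 d=-205/88
  seg 2: a=4 b=41/11 c=-111/22 d=37/44
S(1/2) = -393/352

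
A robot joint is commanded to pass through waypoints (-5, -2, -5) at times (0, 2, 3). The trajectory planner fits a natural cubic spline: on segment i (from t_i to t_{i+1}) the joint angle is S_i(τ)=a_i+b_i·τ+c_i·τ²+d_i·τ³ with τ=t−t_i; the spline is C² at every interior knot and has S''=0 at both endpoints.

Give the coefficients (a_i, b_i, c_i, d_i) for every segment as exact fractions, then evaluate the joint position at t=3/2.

  seg 0: a=-5 b=3 c=0 d=-3/8
  seg 1: a=-2 b=-3/2 c=-9/4 d=3/4
S(3/2) = -113/64

Δ: Δ0=3/2, Δ1=-3
row 1: diag=6, rhs=-27; c'=1/6, d'=-9/2
back: M1=-9/2
M: M0=0, M1=-9/2, M2=0
seg 0: a=-5, c=M0/2=0, d=(M1−M0)/(6·2)=-3/8, b=Δ0−h0·(2M0+M1)/6=3
seg 1: a=-2, c=M1/2=-9/4, d=(M2−M1)/(6·1)=3/4, b=Δ1−h1·(2M1+M2)/6=-3/2
t_q=3/2 → seg 0, τ=3/2; S=-5+3·τ+0·τ²+-3/8·τ³=-113/64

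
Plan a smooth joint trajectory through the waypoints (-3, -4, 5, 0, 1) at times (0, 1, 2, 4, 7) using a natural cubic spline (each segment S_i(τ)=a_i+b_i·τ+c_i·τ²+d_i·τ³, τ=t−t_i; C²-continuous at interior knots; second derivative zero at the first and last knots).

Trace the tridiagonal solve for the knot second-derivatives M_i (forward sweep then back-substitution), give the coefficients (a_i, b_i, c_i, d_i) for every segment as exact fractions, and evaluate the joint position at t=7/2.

  seg 0: a=-3 b=-1342/321 c=0 d=1021/321
  seg 1: a=-4 b=1721/321 c=1021/107 d=-1895/321
  seg 2: a=5 b=2162/321 c=-874/107 d=4559/2568
  seg 3: a=0 b=-2975/642 c=1063/428 d=-1063/3852
S(7/2) = 18599/6848

Δ: Δ0=-1, Δ1=9, Δ2=-5/2, Δ3=1/3
row 1: diag=4, rhs=60; c'=1/4, d'=15
row 2: denom=6−1·1/4=23/4; d'=(-69−1·15)/(23/4)=-336/23
row 3: denom=10−2·8/23=214/23; d'=(17−2·-336/23)/(214/23)=1063/214
back: M3=1063/214
back: M2=-336/23−8/23·1063/214=-1748/107
back: M1=15−1/4·-1748/107=2042/107
M: M0=0, M1=2042/107, M2=-1748/107, M3=1063/214, M4=0
seg 0: a=-3, c=M0/2=0, d=(M1−M0)/(6·1)=1021/321, b=Δ0−h0·(2M0+M1)/6=-1342/321
seg 1: a=-4, c=M1/2=1021/107, d=(M2−M1)/(6·1)=-1895/321, b=Δ1−h1·(2M1+M2)/6=1721/321
seg 2: a=5, c=M2/2=-874/107, d=(M3−M2)/(6·2)=4559/2568, b=Δ2−h2·(2M2+M3)/6=2162/321
seg 3: a=0, c=M3/2=1063/428, d=(M4−M3)/(6·3)=-1063/3852, b=Δ3−h3·(2M3+M4)/6=-2975/642
t_q=7/2 → seg 2, τ=3/2; S=5+2162/321·τ+-874/107·τ²+4559/2568·τ³=18599/6848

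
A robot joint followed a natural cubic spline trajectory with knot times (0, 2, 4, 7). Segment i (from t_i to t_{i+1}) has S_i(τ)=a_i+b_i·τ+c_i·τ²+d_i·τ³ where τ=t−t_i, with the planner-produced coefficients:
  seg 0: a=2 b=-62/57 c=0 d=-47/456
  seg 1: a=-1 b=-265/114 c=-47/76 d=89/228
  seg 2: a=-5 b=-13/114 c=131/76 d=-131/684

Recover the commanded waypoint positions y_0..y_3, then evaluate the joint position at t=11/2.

y_0 = S_0(0) = a_0 = 2
y_1 = S_1(0) = a_1 = -1
y_2 = S_2(0) = a_2 = -5
y_3 = S_2(3) = 5
t_q=11/2 is in segment 2 (τ=3/2); S_2(τ)=-1179/608

y_0=2 y_1=-1 y_2=-5 y_3=5
S(11/2) = -1179/608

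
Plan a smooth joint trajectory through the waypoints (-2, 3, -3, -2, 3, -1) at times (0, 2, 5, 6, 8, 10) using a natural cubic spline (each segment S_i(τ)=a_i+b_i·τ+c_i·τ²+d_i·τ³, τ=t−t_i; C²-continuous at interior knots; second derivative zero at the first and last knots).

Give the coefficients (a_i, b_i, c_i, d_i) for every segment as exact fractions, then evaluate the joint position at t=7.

Δ: Δ0=5/2, Δ1=-2, Δ2=1, Δ3=5/2, Δ4=-2
row 1: diag=10, rhs=-27; c'=3/10, d'=-27/10
row 2: denom=8−3·3/10=71/10; d'=(18−3·-27/10)/(71/10)=261/71
row 3: denom=6−1·10/71=416/71; d'=(9−1·261/71)/(416/71)=189/208
row 4: denom=8−2·71/208=761/104; d'=(-27−2·189/208)/(761/104)=-2997/761
back: M4=-2997/761
back: M3=189/208−71/208·-2997/761=3429/1522
back: M2=261/71−10/71·3429/1522=2556/761
back: M1=-27/10−3/10·2556/761=-5643/1522
M: M0=0, M1=-5643/1522, M2=2556/761, M3=3429/1522, M4=-2997/761, M5=0
seg 0: a=-2, c=M0/2=0, d=(M1−M0)/(6·2)=-1881/6088, b=Δ0−h0·(2M0+M1)/6=2843/761
seg 1: a=3, c=M1/2=-5643/3044, d=(M2−M1)/(6·3)=1195/3044, b=Δ1−h1·(2M1+M2)/6=43/1522
seg 2: a=-3, c=M2/2=1278/761, d=(M3−M2)/(6·1)=-561/3044, b=Δ2−h2·(2M2+M3)/6=-1507/3044
seg 3: a=-2, c=M3/2=3429/3044, d=(M4−M3)/(6·2)=-3141/6088, b=Δ3−h3·(2M3+M4)/6=3517/1522
seg 4: a=3, c=M4/2=-2997/1522, d=(M5−M4)/(6·2)=999/3044, b=Δ4−h4·(2M4+M5)/6=476/761
t_q=7 → seg 3, τ=1; S=-2+3517/1522·τ+3429/3044·τ²+-3141/6088·τ³=5609/6088

  seg 0: a=-2 b=2843/761 c=0 d=-1881/6088
  seg 1: a=3 b=43/1522 c=-5643/3044 d=1195/3044
  seg 2: a=-3 b=-1507/3044 c=1278/761 d=-561/3044
  seg 3: a=-2 b=3517/1522 c=3429/3044 d=-3141/6088
  seg 4: a=3 b=476/761 c=-2997/1522 d=999/3044
S(7) = 5609/6088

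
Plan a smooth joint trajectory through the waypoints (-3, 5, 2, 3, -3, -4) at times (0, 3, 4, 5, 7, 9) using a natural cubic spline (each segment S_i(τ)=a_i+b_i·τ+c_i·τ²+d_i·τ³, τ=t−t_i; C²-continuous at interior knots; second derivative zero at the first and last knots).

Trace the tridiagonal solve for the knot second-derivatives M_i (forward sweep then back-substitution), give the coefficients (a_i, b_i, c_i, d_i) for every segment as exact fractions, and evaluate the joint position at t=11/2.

  seg 0: a=-3 b=4177/780 c=0 d=-233/780
  seg 1: a=5 b=-1057/390 c=-699/260 d=1871/780
  seg 2: a=2 b=-139/156 c=293/65 d=-157/60
  seg 3: a=3 b=107/390 c=-869/260 d=133/156
  seg 4: a=-3 b=-1117/390 c=461/260 d=-461/1560
S(11/2) = 5009/2080

Δ: Δ0=8/3, Δ1=-3, Δ2=1, Δ3=-3, Δ4=-1/2
row 1: diag=8, rhs=-34; c'=1/8, d'=-17/4
row 2: denom=4−1·1/8=31/8; d'=(24−1·-17/4)/(31/8)=226/31
row 3: denom=6−1·8/31=178/31; d'=(-24−1·226/31)/(178/31)=-485/89
row 4: denom=8−2·31/89=650/89; d'=(15−2·-485/89)/(650/89)=461/130
back: M4=461/130
back: M3=-485/89−31/89·461/130=-869/130
back: M2=226/31−8/31·-869/130=586/65
back: M1=-17/4−1/8·586/65=-699/130
M: M0=0, M1=-699/130, M2=586/65, M3=-869/130, M4=461/130, M5=0
seg 0: a=-3, c=M0/2=0, d=(M1−M0)/(6·3)=-233/780, b=Δ0−h0·(2M0+M1)/6=4177/780
seg 1: a=5, c=M1/2=-699/260, d=(M2−M1)/(6·1)=1871/780, b=Δ1−h1·(2M1+M2)/6=-1057/390
seg 2: a=2, c=M2/2=293/65, d=(M3−M2)/(6·1)=-157/60, b=Δ2−h2·(2M2+M3)/6=-139/156
seg 3: a=3, c=M3/2=-869/260, d=(M4−M3)/(6·2)=133/156, b=Δ3−h3·(2M3+M4)/6=107/390
seg 4: a=-3, c=M4/2=461/260, d=(M5−M4)/(6·2)=-461/1560, b=Δ4−h4·(2M4+M5)/6=-1117/390
t_q=11/2 → seg 3, τ=1/2; S=3+107/390·τ+-869/260·τ²+133/156·τ³=5009/2080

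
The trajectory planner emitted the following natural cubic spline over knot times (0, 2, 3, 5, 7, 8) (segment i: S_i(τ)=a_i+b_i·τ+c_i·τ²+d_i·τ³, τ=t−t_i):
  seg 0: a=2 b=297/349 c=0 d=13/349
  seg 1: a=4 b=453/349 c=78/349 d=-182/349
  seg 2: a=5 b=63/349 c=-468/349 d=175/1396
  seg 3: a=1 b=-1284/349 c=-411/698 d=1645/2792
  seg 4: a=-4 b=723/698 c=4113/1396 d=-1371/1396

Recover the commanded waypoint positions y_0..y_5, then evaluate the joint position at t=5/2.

y_0 = S_0(0) = a_0 = 2
y_1 = S_1(0) = a_1 = 4
y_2 = S_2(0) = a_2 = 5
y_3 = S_3(0) = a_3 = 1
y_4 = S_4(0) = a_4 = -4
y_5 = S_4(1) = -1
t_q=5/2 is in segment 1 (τ=1/2); S_1(τ)=6477/1396

y_0=2 y_1=4 y_2=5 y_3=1 y_4=-4 y_5=-1
S(5/2) = 6477/1396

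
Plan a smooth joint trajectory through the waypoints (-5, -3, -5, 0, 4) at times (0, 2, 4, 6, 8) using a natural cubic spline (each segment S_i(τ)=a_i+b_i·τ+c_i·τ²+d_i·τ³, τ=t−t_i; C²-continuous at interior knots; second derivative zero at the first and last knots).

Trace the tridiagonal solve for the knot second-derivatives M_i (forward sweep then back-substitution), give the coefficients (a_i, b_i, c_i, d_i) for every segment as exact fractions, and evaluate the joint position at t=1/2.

Δ: Δ0=1, Δ1=-1, Δ2=5/2, Δ3=2
row 1: diag=8, rhs=-12; c'=1/4, d'=-3/2
row 2: denom=8−2·1/4=15/2; d'=(21−2·-3/2)/(15/2)=16/5
row 3: denom=8−2·4/15=112/15; d'=(-3−2·16/5)/(112/15)=-141/112
back: M3=-141/112
back: M2=16/5−4/15·-141/112=99/28
back: M1=-3/2−1/4·99/28=-267/112
M: M0=0, M1=-267/112, M2=99/28, M3=-141/112, M4=0
seg 0: a=-5, c=M0/2=0, d=(M1−M0)/(6·2)=-89/448, b=Δ0−h0·(2M0+M1)/6=201/112
seg 1: a=-3, c=M1/2=-267/224, d=(M2−M1)/(6·2)=221/448, b=Δ1−h1·(2M1+M2)/6=-33/56
seg 2: a=-5, c=M2/2=99/56, d=(M3−M2)/(6·2)=-179/448, b=Δ2−h2·(2M2+M3)/6=9/16
seg 3: a=0, c=M3/2=-141/224, d=(M4−M3)/(6·2)=47/448, b=Δ3−h3·(2M3+M4)/6=159/56
t_q=1/2 → seg 0, τ=1/2; S=-5+201/112·τ+0·τ²+-89/448·τ³=-14793/3584

  seg 0: a=-5 b=201/112 c=0 d=-89/448
  seg 1: a=-3 b=-33/56 c=-267/224 d=221/448
  seg 2: a=-5 b=9/16 c=99/56 d=-179/448
  seg 3: a=0 b=159/56 c=-141/224 d=47/448
S(1/2) = -14793/3584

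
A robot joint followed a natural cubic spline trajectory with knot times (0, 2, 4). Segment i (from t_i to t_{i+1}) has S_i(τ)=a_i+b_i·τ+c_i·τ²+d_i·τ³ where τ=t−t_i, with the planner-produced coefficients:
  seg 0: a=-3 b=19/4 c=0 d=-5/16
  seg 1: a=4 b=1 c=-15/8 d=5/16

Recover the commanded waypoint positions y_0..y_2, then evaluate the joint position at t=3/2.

y_0=-3 y_1=4 y_2=1
S(3/2) = 393/128

y_0 = S_0(0) = a_0 = -3
y_1 = S_1(0) = a_1 = 4
y_2 = S_1(2) = 1
t_q=3/2 is in segment 0 (τ=3/2); S_0(τ)=393/128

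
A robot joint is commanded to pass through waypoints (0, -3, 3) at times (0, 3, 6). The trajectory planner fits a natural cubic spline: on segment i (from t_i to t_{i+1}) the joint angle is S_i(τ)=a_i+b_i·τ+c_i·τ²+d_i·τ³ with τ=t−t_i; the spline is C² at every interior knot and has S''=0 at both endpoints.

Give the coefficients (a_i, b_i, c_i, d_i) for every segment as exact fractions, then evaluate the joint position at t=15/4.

Δ: Δ0=-1, Δ1=2
row 1: diag=12, rhs=18; c'=1/4, d'=3/2
back: M1=3/2
M: M0=0, M1=3/2, M2=0
seg 0: a=0, c=M0/2=0, d=(M1−M0)/(6·3)=1/12, b=Δ0−h0·(2M0+M1)/6=-7/4
seg 1: a=-3, c=M1/2=3/4, d=(M2−M1)/(6·3)=-1/12, b=Δ1−h1·(2M1+M2)/6=1/2
t_q=15/4 → seg 1, τ=3/4; S=-3+1/2·τ+3/4·τ²+-1/12·τ³=-573/256

  seg 0: a=0 b=-7/4 c=0 d=1/12
  seg 1: a=-3 b=1/2 c=3/4 d=-1/12
S(15/4) = -573/256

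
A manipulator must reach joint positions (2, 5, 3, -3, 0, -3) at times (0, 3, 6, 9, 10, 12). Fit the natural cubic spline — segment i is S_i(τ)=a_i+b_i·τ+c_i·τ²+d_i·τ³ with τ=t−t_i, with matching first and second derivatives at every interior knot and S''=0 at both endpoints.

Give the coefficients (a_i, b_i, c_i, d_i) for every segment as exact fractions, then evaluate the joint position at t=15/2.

  seg 0: a=2 b=4501/3798 c=0 d=-703/34182
  seg 1: a=5 b=1196/1899 c=-703/3798 d=-2815/34182
  seg 2: a=3 b=-10271/3798 c=-1759/1899 d=13229/34182
  seg 3: a=-3 b=4154/1899 c=1079/422 d=-6625/3798
  seg 4: a=0 b=7855/3798 c=-1694/633 d=847/1899
S(15/2) = -6193/3376

Δ: Δ0=1, Δ1=-2/3, Δ2=-2, Δ3=3, Δ4=-3/2
row 1: diag=12, rhs=-10; c'=1/4, d'=-5/6
row 2: denom=12−3·1/4=45/4; d'=(-8−3·-5/6)/(45/4)=-22/45
row 3: denom=8−3·4/15=36/5; d'=(30−3·-22/45)/(36/5)=118/27
row 4: denom=6−1·5/36=211/36; d'=(-27−1·118/27)/(211/36)=-3388/633
back: M4=-3388/633
back: M3=118/27−5/36·-3388/633=1079/211
back: M2=-22/45−4/15·1079/211=-3518/1899
back: M1=-5/6−1/4·-3518/1899=-703/1899
M: M0=0, M1=-703/1899, M2=-3518/1899, M3=1079/211, M4=-3388/633, M5=0
seg 0: a=2, c=M0/2=0, d=(M1−M0)/(6·3)=-703/34182, b=Δ0−h0·(2M0+M1)/6=4501/3798
seg 1: a=5, c=M1/2=-703/3798, d=(M2−M1)/(6·3)=-2815/34182, b=Δ1−h1·(2M1+M2)/6=1196/1899
seg 2: a=3, c=M2/2=-1759/1899, d=(M3−M2)/(6·3)=13229/34182, b=Δ2−h2·(2M2+M3)/6=-10271/3798
seg 3: a=-3, c=M3/2=1079/422, d=(M4−M3)/(6·1)=-6625/3798, b=Δ3−h3·(2M3+M4)/6=4154/1899
seg 4: a=0, c=M4/2=-1694/633, d=(M5−M4)/(6·2)=847/1899, b=Δ4−h4·(2M4+M5)/6=7855/3798
t_q=15/2 → seg 2, τ=3/2; S=3+-10271/3798·τ+-1759/1899·τ²+13229/34182·τ³=-6193/3376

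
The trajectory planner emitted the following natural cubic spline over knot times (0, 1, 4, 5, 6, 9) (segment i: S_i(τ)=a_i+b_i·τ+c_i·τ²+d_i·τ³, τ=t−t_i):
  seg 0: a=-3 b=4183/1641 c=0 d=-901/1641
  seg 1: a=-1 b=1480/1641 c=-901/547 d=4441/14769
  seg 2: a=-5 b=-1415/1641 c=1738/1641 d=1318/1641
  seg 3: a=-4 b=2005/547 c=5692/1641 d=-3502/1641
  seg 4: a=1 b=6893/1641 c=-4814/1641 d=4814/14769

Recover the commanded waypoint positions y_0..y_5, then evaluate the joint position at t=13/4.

y_0 = S_0(0) = a_0 = -3
y_1 = S_1(0) = a_1 = -1
y_2 = S_2(0) = a_2 = -5
y_3 = S_3(0) = a_3 = -4
y_4 = S_4(0) = a_4 = 1
y_5 = S_4(3) = -4
t_q=13/4 is in segment 1 (τ=9/4); S_1(τ)=-135985/35008

y_0=-3 y_1=-1 y_2=-5 y_3=-4 y_4=1 y_5=-4
S(13/4) = -135985/35008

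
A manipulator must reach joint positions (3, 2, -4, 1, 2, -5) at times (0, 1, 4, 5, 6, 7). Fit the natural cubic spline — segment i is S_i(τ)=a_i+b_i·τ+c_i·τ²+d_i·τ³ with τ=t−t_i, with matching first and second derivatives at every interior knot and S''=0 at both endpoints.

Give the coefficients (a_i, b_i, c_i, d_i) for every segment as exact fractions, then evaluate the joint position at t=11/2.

Δ: Δ0=-1, Δ1=-2, Δ2=5, Δ3=1, Δ4=-7
row 1: diag=8, rhs=-6; c'=3/8, d'=-3/4
row 2: denom=8−3·3/8=55/8; d'=(42−3·-3/4)/(55/8)=354/55
row 3: denom=4−1·8/55=212/55; d'=(-24−1·354/55)/(212/55)=-837/106
row 4: denom=4−1·55/212=793/212; d'=(-48−1·-837/106)/(793/212)=-654/61
back: M4=-654/61
back: M3=-837/106−55/212·-654/61=-312/61
back: M2=354/55−8/55·-312/61=438/61
back: M1=-3/4−3/8·438/61=-210/61
M: M0=0, M1=-210/61, M2=438/61, M3=-312/61, M4=-654/61, M5=0
seg 0: a=3, c=M0/2=0, d=(M1−M0)/(6·1)=-35/61, b=Δ0−h0·(2M0+M1)/6=-26/61
seg 1: a=2, c=M1/2=-105/61, d=(M2−M1)/(6·3)=36/61, b=Δ1−h1·(2M1+M2)/6=-131/61
seg 2: a=-4, c=M2/2=219/61, d=(M3−M2)/(6·1)=-125/61, b=Δ2−h2·(2M2+M3)/6=211/61
seg 3: a=1, c=M3/2=-156/61, d=(M4−M3)/(6·1)=-57/61, b=Δ3−h3·(2M3+M4)/6=274/61
seg 4: a=2, c=M4/2=-327/61, d=(M5−M4)/(6·1)=109/61, b=Δ4−h4·(2M4+M5)/6=-209/61
t_q=11/2 → seg 3, τ=1/2; S=1+274/61·τ+-156/61·τ²+-57/61·τ³=1215/488

  seg 0: a=3 b=-26/61 c=0 d=-35/61
  seg 1: a=2 b=-131/61 c=-105/61 d=36/61
  seg 2: a=-4 b=211/61 c=219/61 d=-125/61
  seg 3: a=1 b=274/61 c=-156/61 d=-57/61
  seg 4: a=2 b=-209/61 c=-327/61 d=109/61
S(11/2) = 1215/488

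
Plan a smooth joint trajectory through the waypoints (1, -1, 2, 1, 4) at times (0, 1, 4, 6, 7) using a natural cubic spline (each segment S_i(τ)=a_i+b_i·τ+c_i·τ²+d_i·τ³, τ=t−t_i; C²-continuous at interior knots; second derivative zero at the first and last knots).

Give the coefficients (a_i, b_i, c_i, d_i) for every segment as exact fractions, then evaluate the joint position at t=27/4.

Δ: Δ0=-2, Δ1=1, Δ2=-1/2, Δ3=3
row 1: diag=8, rhs=18; c'=3/8, d'=9/4
row 2: denom=10−3·3/8=71/8; d'=(-9−3·9/4)/(71/8)=-126/71
row 3: denom=6−2·16/71=394/71; d'=(21−2·-126/71)/(394/71)=1743/394
back: M3=1743/394
back: M2=-126/71−16/71·1743/394=-546/197
back: M1=9/4−3/8·-546/197=648/197
M: M0=0, M1=648/197, M2=-546/197, M3=1743/394, M4=0
seg 0: a=1, c=M0/2=0, d=(M1−M0)/(6·1)=108/197, b=Δ0−h0·(2M0+M1)/6=-502/197
seg 1: a=-1, c=M1/2=324/197, d=(M2−M1)/(6·3)=-199/591, b=Δ1−h1·(2M1+M2)/6=-178/197
seg 2: a=2, c=M2/2=-273/197, d=(M3−M2)/(6·2)=945/1576, b=Δ2−h2·(2M2+M3)/6=-25/197
seg 3: a=1, c=M3/2=1743/788, d=(M4−M3)/(6·1)=-581/788, b=Δ3−h3·(2M3+M4)/6=601/394
t_q=27/4 → seg 3, τ=3/4; S=1+601/394·τ+1743/788·τ²+-581/788·τ³=155189/50432

  seg 0: a=1 b=-502/197 c=0 d=108/197
  seg 1: a=-1 b=-178/197 c=324/197 d=-199/591
  seg 2: a=2 b=-25/197 c=-273/197 d=945/1576
  seg 3: a=1 b=601/394 c=1743/788 d=-581/788
S(27/4) = 155189/50432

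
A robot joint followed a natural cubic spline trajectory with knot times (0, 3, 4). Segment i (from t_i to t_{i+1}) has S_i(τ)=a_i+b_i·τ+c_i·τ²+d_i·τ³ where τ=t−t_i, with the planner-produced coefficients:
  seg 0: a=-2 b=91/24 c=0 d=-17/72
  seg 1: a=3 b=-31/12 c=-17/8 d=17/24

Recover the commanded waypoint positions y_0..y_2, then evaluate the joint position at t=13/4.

y_0=-2 y_1=3 y_2=-1
S(13/4) = 1143/512

y_0 = S_0(0) = a_0 = -2
y_1 = S_1(0) = a_1 = 3
y_2 = S_1(1) = -1
t_q=13/4 is in segment 1 (τ=1/4); S_1(τ)=1143/512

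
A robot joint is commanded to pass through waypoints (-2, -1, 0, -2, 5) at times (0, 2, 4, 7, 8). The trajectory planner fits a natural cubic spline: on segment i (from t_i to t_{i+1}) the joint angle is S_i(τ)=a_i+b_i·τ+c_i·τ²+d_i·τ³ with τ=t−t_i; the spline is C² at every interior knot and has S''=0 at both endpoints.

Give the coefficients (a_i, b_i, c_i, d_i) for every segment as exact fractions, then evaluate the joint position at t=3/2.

  seg 0: a=-2 b=52/201 c=0 d=97/1608
  seg 1: a=-1 b=395/402 c=97/268 d=-485/1608
  seg 2: a=0 b=-239/201 c=-97/67 d=326/603
  seg 3: a=-2 b=949/201 c=229/67 d=-229/201
S(3/2) = -6039/4288

Δ: Δ0=1/2, Δ1=1/2, Δ2=-2/3, Δ3=7
row 1: diag=8, rhs=0; c'=1/4, d'=0
row 2: denom=10−2·1/4=19/2; d'=(-7−2·0)/(19/2)=-14/19
row 3: denom=8−3·6/19=134/19; d'=(46−3·-14/19)/(134/19)=458/67
back: M3=458/67
back: M2=-14/19−6/19·458/67=-194/67
back: M1=0−1/4·-194/67=97/134
M: M0=0, M1=97/134, M2=-194/67, M3=458/67, M4=0
seg 0: a=-2, c=M0/2=0, d=(M1−M0)/(6·2)=97/1608, b=Δ0−h0·(2M0+M1)/6=52/201
seg 1: a=-1, c=M1/2=97/268, d=(M2−M1)/(6·2)=-485/1608, b=Δ1−h1·(2M1+M2)/6=395/402
seg 2: a=0, c=M2/2=-97/67, d=(M3−M2)/(6·3)=326/603, b=Δ2−h2·(2M2+M3)/6=-239/201
seg 3: a=-2, c=M3/2=229/67, d=(M4−M3)/(6·1)=-229/201, b=Δ3−h3·(2M3+M4)/6=949/201
t_q=3/2 → seg 0, τ=3/2; S=-2+52/201·τ+0·τ²+97/1608·τ³=-6039/4288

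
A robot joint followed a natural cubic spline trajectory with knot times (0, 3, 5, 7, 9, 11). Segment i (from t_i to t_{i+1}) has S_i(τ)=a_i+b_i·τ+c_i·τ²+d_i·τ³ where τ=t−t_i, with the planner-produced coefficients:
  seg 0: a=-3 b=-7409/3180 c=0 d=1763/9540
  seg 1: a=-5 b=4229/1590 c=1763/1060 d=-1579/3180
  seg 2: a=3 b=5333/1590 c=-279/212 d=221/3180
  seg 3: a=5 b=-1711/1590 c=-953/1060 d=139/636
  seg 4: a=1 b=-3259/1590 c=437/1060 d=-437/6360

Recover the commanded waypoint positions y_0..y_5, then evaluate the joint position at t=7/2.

y_0 = S_0(0) = a_0 = -3
y_1 = S_1(0) = a_1 = -5
y_2 = S_2(0) = a_2 = 3
y_3 = S_3(0) = a_3 = 5
y_4 = S_4(0) = a_4 = 1
y_5 = S_4(2) = -2
t_q=7/2 is in segment 1 (τ=1/2); S_1(τ)=-28123/8480

y_0=-3 y_1=-5 y_2=3 y_3=5 y_4=1 y_5=-2
S(7/2) = -28123/8480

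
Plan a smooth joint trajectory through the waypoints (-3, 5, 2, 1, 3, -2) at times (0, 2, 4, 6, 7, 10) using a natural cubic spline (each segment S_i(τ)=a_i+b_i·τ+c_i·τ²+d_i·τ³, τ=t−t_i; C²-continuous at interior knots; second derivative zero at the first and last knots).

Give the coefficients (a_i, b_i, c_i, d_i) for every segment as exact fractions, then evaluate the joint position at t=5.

Δ: Δ0=4, Δ1=-3/2, Δ2=-1/2, Δ3=2, Δ4=-5/3
row 1: diag=8, rhs=-33; c'=1/4, d'=-33/8
row 2: denom=8−2·1/4=15/2; d'=(6−2·-33/8)/(15/2)=19/10
row 3: denom=6−2·4/15=82/15; d'=(15−2·19/10)/(82/15)=84/41
row 4: denom=8−1·15/82=641/82; d'=(-22−1·84/41)/(641/82)=-1972/641
back: M4=-1972/641
back: M3=84/41−15/82·-1972/641=1674/641
back: M2=19/10−4/15·1674/641=1543/1282
back: M1=-33/8−1/4·1543/1282=-2837/641
M: M0=0, M1=-2837/641, M2=1543/1282, M3=1674/641, M4=-1972/641, M5=0
seg 0: a=-3, c=M0/2=0, d=(M1−M0)/(6·2)=-2837/7692, b=Δ0−h0·(2M0+M1)/6=10529/1923
seg 1: a=5, c=M1/2=-2837/1282, d=(M2−M1)/(6·2)=7217/15384, b=Δ1−h1·(2M1+M2)/6=2018/1923
seg 2: a=2, c=M2/2=1543/2564, d=(M3−M2)/(6·2)=1805/15384, b=Δ2−h2·(2M2+M3)/6=-8357/3846
seg 3: a=1, c=M3/2=837/641, d=(M4−M3)/(6·1)=-1823/1923, b=Δ3−h3·(2M3+M4)/6=3158/1923
seg 4: a=3, c=M4/2=-986/641, d=(M5−M4)/(6·3)=986/5769, b=Δ4−h4·(2M4+M5)/6=2711/1923
t_q=5 → seg 2, τ=1; S=2+-8357/3846·τ+1543/2564·τ²+1805/15384·τ³=2801/5128

  seg 0: a=-3 b=10529/1923 c=0 d=-2837/7692
  seg 1: a=5 b=2018/1923 c=-2837/1282 d=7217/15384
  seg 2: a=2 b=-8357/3846 c=1543/2564 d=1805/15384
  seg 3: a=1 b=3158/1923 c=837/641 d=-1823/1923
  seg 4: a=3 b=2711/1923 c=-986/641 d=986/5769
S(5) = 2801/5128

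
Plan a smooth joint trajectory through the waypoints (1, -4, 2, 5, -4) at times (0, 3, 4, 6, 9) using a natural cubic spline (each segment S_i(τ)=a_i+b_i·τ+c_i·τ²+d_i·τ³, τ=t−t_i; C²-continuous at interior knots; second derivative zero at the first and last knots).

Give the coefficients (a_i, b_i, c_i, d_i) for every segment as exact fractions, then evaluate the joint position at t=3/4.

  seg 0: a=1 b=-1063/219 c=0 d=698/1971
  seg 1: a=-4 b=1031/219 c=698/219 d=-415/219
  seg 2: a=2 b=394/73 c=-547/219 d=481/1752
  seg 3: a=5 b=-569/438 c=-745/876 d=745/7884
S(3/4) = -5819/2336

Δ: Δ0=-5/3, Δ1=6, Δ2=3/2, Δ3=-3
row 1: diag=8, rhs=46; c'=1/8, d'=23/4
row 2: denom=6−1·1/8=47/8; d'=(-27−1·23/4)/(47/8)=-262/47
row 3: denom=10−2·16/47=438/47; d'=(-27−2·-262/47)/(438/47)=-745/438
back: M3=-745/438
back: M2=-262/47−16/47·-745/438=-1094/219
back: M1=23/4−1/8·-1094/219=1396/219
M: M0=0, M1=1396/219, M2=-1094/219, M3=-745/438, M4=0
seg 0: a=1, c=M0/2=0, d=(M1−M0)/(6·3)=698/1971, b=Δ0−h0·(2M0+M1)/6=-1063/219
seg 1: a=-4, c=M1/2=698/219, d=(M2−M1)/(6·1)=-415/219, b=Δ1−h1·(2M1+M2)/6=1031/219
seg 2: a=2, c=M2/2=-547/219, d=(M3−M2)/(6·2)=481/1752, b=Δ2−h2·(2M2+M3)/6=394/73
seg 3: a=5, c=M3/2=-745/876, d=(M4−M3)/(6·3)=745/7884, b=Δ3−h3·(2M3+M4)/6=-569/438
t_q=3/4 → seg 0, τ=3/4; S=1+-1063/219·τ+0·τ²+698/1971·τ³=-5819/2336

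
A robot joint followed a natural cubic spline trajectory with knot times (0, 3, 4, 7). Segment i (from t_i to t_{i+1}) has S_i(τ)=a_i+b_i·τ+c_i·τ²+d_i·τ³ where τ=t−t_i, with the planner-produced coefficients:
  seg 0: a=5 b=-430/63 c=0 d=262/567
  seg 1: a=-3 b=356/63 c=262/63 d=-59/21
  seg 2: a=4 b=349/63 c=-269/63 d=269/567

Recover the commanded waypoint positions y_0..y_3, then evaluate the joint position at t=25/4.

y_0=5 y_1=-3 y_2=4 y_3=-5
S(25/4) = 113/448

y_0 = S_0(0) = a_0 = 5
y_1 = S_1(0) = a_1 = -3
y_2 = S_2(0) = a_2 = 4
y_3 = S_2(3) = -5
t_q=25/4 is in segment 2 (τ=9/4); S_2(τ)=113/448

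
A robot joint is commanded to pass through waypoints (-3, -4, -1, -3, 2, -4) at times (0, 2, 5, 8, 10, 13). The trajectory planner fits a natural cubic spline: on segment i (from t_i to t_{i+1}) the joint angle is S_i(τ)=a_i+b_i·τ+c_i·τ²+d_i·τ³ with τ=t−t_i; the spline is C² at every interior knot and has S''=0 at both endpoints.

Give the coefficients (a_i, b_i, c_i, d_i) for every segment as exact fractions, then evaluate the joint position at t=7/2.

  seg 0: a=-3 b=-1 c=0 d=1/8
  seg 1: a=-4 b=1/2 c=3/4 d=-7/36
  seg 2: a=-1 b=-1/4 c=-1 d=31/108
  seg 3: a=-3 b=3/2 c=19/12 d=-13/24
  seg 4: a=2 b=4/3 c=-5/3 d=5/27
S(7/2) = -71/32

Δ: Δ0=-1/2, Δ1=1, Δ2=-2/3, Δ3=5/2, Δ4=-2
row 1: diag=10, rhs=9; c'=3/10, d'=9/10
row 2: denom=12−3·3/10=111/10; d'=(-10−3·9/10)/(111/10)=-127/111
row 3: denom=10−3·10/37=340/37; d'=(19−3·-127/111)/(340/37)=83/34
row 4: denom=10−2·37/170=813/85; d'=(-27−2·83/34)/(813/85)=-10/3
back: M4=-10/3
back: M3=83/34−37/170·-10/3=19/6
back: M2=-127/111−10/37·19/6=-2
back: M1=9/10−3/10·-2=3/2
M: M0=0, M1=3/2, M2=-2, M3=19/6, M4=-10/3, M5=0
seg 0: a=-3, c=M0/2=0, d=(M1−M0)/(6·2)=1/8, b=Δ0−h0·(2M0+M1)/6=-1
seg 1: a=-4, c=M1/2=3/4, d=(M2−M1)/(6·3)=-7/36, b=Δ1−h1·(2M1+M2)/6=1/2
seg 2: a=-1, c=M2/2=-1, d=(M3−M2)/(6·3)=31/108, b=Δ2−h2·(2M2+M3)/6=-1/4
seg 3: a=-3, c=M3/2=19/12, d=(M4−M3)/(6·2)=-13/24, b=Δ3−h3·(2M3+M4)/6=3/2
seg 4: a=2, c=M4/2=-5/3, d=(M5−M4)/(6·3)=5/27, b=Δ4−h4·(2M4+M5)/6=4/3
t_q=7/2 → seg 1, τ=3/2; S=-4+1/2·τ+3/4·τ²+-7/36·τ³=-71/32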